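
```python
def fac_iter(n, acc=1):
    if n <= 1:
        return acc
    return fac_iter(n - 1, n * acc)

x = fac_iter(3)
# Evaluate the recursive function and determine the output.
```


fac_iter(3, 1)
= fac_iter(2, 3 * 1) = fac_iter(2, 3)
= fac_iter(1, 2 * 3) = fac_iter(1, 6)
n <= 1, return acc = 6


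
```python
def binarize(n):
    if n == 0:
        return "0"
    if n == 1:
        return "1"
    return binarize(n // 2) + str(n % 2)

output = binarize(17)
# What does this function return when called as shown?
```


binarize(17)
= binarize(8) + "1"
= binarize(4) + "0" + "1"
= binarize(2) + "0" + "0" + "1"
= binarize(1) + "0" + "0" + "0" + "1"
= "1" + "0" + "0" + "0" + "1"
= "10001"


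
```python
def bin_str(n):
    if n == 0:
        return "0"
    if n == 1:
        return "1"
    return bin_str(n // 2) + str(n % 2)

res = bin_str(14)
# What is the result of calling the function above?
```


bin_str(14)
= bin_str(7) + "0"
= bin_str(3) + "1" + "0"
= bin_str(1) + "1" + "1" + "0"
= "1" + "1" + "1" + "0"
= "1110"


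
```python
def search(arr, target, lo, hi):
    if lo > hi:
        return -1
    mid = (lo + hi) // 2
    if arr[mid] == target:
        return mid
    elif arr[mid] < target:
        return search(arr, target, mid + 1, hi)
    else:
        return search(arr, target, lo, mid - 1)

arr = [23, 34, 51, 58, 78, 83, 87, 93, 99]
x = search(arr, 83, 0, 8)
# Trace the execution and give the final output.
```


search(arr, 83, 0, 8)
lo=0, hi=8, mid=4, arr[mid]=78
78 < 83, search right half
lo=5, hi=8, mid=6, arr[mid]=87
87 > 83, search left half
lo=5, hi=5, mid=5, arr[mid]=83
arr[5] == 83, found at index 5
= 5


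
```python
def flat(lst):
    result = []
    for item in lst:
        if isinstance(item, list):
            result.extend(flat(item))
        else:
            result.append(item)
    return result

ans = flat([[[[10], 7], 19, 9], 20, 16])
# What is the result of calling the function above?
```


flat([[[[10], 7], 19, 9], 20, 16])
Processing each element:
  [[[10], 7], 19, 9] is a list -> flat recursively -> [10, 7, 19, 9]
  20 is not a list -> append 20
  16 is not a list -> append 16
= [10, 7, 19, 9, 20, 16]


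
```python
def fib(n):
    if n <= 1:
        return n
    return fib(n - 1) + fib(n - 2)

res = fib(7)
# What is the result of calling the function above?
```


fib(7)
= fib(6) + fib(5)
= (fib(5) + fib(4)) + fib(5)
Computing bottom-up: fib(0)=0, fib(1)=1, fib(2)=1, fib(3)=2, fib(4)=3, fib(5)=5, fib(6)=8, fib(7)=13
= 13


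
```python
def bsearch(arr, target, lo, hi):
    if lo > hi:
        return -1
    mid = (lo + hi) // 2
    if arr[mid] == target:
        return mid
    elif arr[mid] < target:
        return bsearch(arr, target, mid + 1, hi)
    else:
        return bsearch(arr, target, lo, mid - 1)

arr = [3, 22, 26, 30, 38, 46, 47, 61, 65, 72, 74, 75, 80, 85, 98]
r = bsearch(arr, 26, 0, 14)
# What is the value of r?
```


bsearch(arr, 26, 0, 14)
lo=0, hi=14, mid=7, arr[mid]=61
61 > 26, search left half
lo=0, hi=6, mid=3, arr[mid]=30
30 > 26, search left half
lo=0, hi=2, mid=1, arr[mid]=22
22 < 26, search right half
lo=2, hi=2, mid=2, arr[mid]=26
arr[2] == 26, found at index 2
= 2


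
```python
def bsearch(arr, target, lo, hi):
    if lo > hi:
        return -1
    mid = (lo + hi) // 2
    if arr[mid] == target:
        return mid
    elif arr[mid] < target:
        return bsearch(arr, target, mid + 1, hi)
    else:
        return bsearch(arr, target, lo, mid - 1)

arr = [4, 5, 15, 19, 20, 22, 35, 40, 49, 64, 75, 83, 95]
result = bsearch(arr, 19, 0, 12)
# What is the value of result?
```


bsearch(arr, 19, 0, 12)
lo=0, hi=12, mid=6, arr[mid]=35
35 > 19, search left half
lo=0, hi=5, mid=2, arr[mid]=15
15 < 19, search right half
lo=3, hi=5, mid=4, arr[mid]=20
20 > 19, search left half
lo=3, hi=3, mid=3, arr[mid]=19
arr[3] == 19, found at index 3
= 3


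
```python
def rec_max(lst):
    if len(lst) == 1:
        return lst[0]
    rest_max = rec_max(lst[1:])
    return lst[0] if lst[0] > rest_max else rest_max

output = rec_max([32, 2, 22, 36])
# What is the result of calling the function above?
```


rec_max([32, 2, 22, 36])
= compare 32 with rec_max([2, 22, 36])
= compare 2 with rec_max([22, 36])
= compare 22 with rec_max([36])
Base: rec_max([36]) = 36
compare 22 with 36: max = 36
compare 2 with 36: max = 36
compare 32 with 36: max = 36
= 36


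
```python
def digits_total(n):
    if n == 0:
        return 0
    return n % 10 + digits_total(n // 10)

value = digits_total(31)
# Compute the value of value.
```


digits_total(31)
= 1 + digits_total(3)
= 1 + 3 + digits_total(0)
= 1 + 3 + 0
= 4


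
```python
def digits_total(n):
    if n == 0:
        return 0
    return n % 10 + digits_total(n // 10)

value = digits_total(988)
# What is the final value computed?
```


digits_total(988)
= 8 + digits_total(98)
= 8 + 8 + digits_total(9)
= 8 + 8 + 9 + digits_total(0)
= 8 + 8 + 9 + 0
= 25


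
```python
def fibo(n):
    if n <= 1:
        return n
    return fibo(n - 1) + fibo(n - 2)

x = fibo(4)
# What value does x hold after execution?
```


fibo(4)
= fibo(3) + fibo(2)
= (fibo(2) + fibo(1)) + fibo(2)
Computing bottom-up: fibo(0)=0, fibo(1)=1, fibo(2)=1, fibo(3)=2, fibo(4)=3
= 3


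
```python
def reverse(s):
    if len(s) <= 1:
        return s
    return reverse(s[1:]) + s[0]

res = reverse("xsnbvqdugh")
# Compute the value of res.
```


reverse("xsnbvqdugh")
= reverse("snbvqdugh") + "x"
= reverse("nbvqdugh") + "s" + "x"
= reverse("bvqdugh") + "n" + "s" + "x"
= reverse("vqdugh") + "b" + "n" + "s" + "x"
= reverse("qdugh") + "v" + "b" + "n" + "s" + "x"
= reverse("dugh") + "q" + "v" + "b" + "n" + "s" + "x"
= reverse("ugh") + "d" + "q" + "v" + "b" + "n" + "s" + "x"
= reverse("gh") + "u" + "d" + "q" + "v" + "b" + "n" + "s" + "x"
= reverse("h") + "g" + "u" + "d" + "q" + "v" + "b" + "n" + "s" + "x"
= "h" + "g" + "u" + "d" + "q" + "v" + "b" + "n" + "s" + "x"
= "hgudqvbnsx"


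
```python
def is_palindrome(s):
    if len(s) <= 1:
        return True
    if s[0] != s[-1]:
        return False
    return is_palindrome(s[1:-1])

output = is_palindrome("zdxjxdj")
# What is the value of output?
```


is_palindrome("zdxjxdj")
"zdxjxdj": s[0]='z' != s[-1]='j' -> False
= False


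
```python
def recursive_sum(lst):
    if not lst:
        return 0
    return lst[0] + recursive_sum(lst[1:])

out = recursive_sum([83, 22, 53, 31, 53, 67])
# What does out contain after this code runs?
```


recursive_sum([83, 22, 53, 31, 53, 67])
= 83 + recursive_sum([22, 53, 31, 53, 67])
= 83 + 22 + recursive_sum([53, 31, 53, 67])
= 83 + 22 + 53 + recursive_sum([31, 53, 67])
= 83 + 22 + 53 + 31 + recursive_sum([53, 67])
= 83 + 22 + 53 + 31 + 53 + recursive_sum([67])
= 83 + 22 + 53 + 31 + 53 + 67 + recursive_sum([])
= 83 + 22 + 53 + 31 + 53 + 67 + 0
= 309


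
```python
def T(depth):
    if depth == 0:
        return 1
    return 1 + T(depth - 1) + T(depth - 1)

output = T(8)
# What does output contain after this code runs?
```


T(8)
= 1 + T(7) + T(7)
= 1 + 2 * T(7)
T(k) = 2^(k+1) - 1
T(0) = 1
T(1) = 3
T(2) = 7
T(3) = 15
T(4) = 31
T(8) = 2^9 - 1 = 511


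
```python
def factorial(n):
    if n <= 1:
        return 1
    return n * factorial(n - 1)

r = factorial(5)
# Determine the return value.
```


factorial(5)
= 5 * factorial(4)
= 5 * 4 * factorial(3)
= 5 * 4 * 3 * factorial(2)
= 5 * 4 * 3 * 2 * factorial(1)
= 5 * 4 * 3 * 2 * 1
= 120


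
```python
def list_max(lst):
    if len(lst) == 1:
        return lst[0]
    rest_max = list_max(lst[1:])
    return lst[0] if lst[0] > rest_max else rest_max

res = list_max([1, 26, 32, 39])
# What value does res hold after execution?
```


list_max([1, 26, 32, 39])
= compare 1 with list_max([26, 32, 39])
= compare 26 with list_max([32, 39])
= compare 32 with list_max([39])
Base: list_max([39]) = 39
compare 32 with 39: max = 39
compare 26 with 39: max = 39
compare 1 with 39: max = 39
= 39


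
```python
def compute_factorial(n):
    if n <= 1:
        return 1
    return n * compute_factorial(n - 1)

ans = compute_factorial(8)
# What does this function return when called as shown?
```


compute_factorial(8)
= 8 * compute_factorial(7)
= 8 * 7 * compute_factorial(6)
= 8 * 7 * 6 * compute_factorial(5)
= 8 * 7 * 6 * 5 * compute_factorial(4)
= 8 * 7 * 6 * 5 * 4 * compute_factorial(3)
= 8 * 7 * 6 * 5 * 4 * 3 * compute_factorial(2)
= 8 * 7 * 6 * 5 * 4 * 3 * 2 * compute_factorial(1)
= 8 * 7 * 6 * 5 * 4 * 3 * 2 * 1
= 40320


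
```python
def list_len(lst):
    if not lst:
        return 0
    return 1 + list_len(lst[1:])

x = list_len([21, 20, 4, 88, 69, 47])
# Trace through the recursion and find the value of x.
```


list_len([21, 20, 4, 88, 69, 47])
= 1 + list_len([20, 4, 88, 69, 47])
= 1 + 1 + list_len([4, 88, 69, 47])
= 1 + 1 + 1 + list_len([88, 69, 47])
= 1 + 1 + 1 + 1 + list_len([69, 47])
= 1 + 1 + 1 + 1 + 1 + list_len([47])
= 1 + 1 + 1 + 1 + 1 + 1 + list_len([])
= 1 + 1 + 1 + 1 + 1 + 1 + 0
= 6


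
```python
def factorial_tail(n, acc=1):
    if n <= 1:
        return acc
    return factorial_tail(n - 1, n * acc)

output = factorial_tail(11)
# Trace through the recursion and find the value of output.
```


factorial_tail(11, 1)
= factorial_tail(10, 11 * 1) = factorial_tail(10, 11)
= factorial_tail(9, 10 * 11) = factorial_tail(9, 110)
= factorial_tail(8, 9 * 110) = factorial_tail(8, 990)
= factorial_tail(7, 8 * 990) = factorial_tail(7, 7920)
= factorial_tail(6, 7 * 7920) = factorial_tail(6, 55440)
= factorial_tail(5, 6 * 55440) = factorial_tail(5, 332640)
= factorial_tail(4, 5 * 332640) = factorial_tail(4, 1663200)
= factorial_tail(3, 4 * 1663200) = factorial_tail(3, 6652800)
= factorial_tail(2, 3 * 6652800) = factorial_tail(2, 19958400)
= factorial_tail(1, 2 * 19958400) = factorial_tail(1, 39916800)
n <= 1, return acc = 39916800


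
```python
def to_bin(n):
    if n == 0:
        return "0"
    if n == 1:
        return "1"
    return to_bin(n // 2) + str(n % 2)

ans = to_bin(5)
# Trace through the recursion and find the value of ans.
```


to_bin(5)
= to_bin(2) + "1"
= to_bin(1) + "0" + "1"
= "1" + "0" + "1"
= "101"


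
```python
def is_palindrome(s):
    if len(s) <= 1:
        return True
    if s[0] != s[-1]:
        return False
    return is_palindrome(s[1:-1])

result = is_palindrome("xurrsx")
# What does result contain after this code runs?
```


is_palindrome("xurrsx")
"xurrsx": s[0]='x' == s[-1]='x' -> is_palindrome("urrs")
"urrs": s[0]='u' != s[-1]='s' -> False
= False


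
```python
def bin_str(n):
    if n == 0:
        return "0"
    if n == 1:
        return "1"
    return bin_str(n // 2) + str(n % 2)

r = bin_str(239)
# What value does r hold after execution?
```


bin_str(239)
= bin_str(119) + "1"
= bin_str(59) + "1" + "1"
= bin_str(29) + "1" + "1" + "1"
= bin_str(14) + "1" + "1" + "1" + "1"
= bin_str(7) + "0" + "1" + "1" + "1" + "1"
= bin_str(3) + "1" + "0" + "1" + "1" + "1" + "1"
= bin_str(1) + "1" + "1" + "0" + "1" + "1" + "1" + "1"
= "1" + "1" + "1" + "0" + "1" + "1" + "1" + "1"
= "11101111"


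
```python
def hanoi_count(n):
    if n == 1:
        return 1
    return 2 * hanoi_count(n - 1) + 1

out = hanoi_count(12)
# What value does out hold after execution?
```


hanoi_count(12)
= 2 * hanoi_count(11) + 1
= 2 * (2 * hanoi_count(10) + 1) + 1
= 2 * (2 * (2 * hanoi_count(9) + 1) + 1) + 1
= 2 * (2 * (2 * (2 * hanoi_count(8) + 1) + 1) + 1) + 1
= 2 * (2 * (2 * (2 * (2 * hanoi_count(7) + 1) + 1) + 1) + 1) + 1
= 2 * (2 * (2 * (2 * (2 * (2 * hanoi_count(6) + 1) + 1) + 1) + 1) + 1) + 1
= 2 * (2 * (2 * (2 * (2 * (2 * (2 * hanoi_count(5) + 1) + 1) + 1) + 1) + 1) + 1) + 1
= 2 * (2 * (2 * (2 * (2 * (2 * (2 * (2 * hanoi_count(4) + 1) + 1) + 1) + 1) + 1) + 1) + 1) + 1
= 2 * (2 * (2 * (2 * (2 * (2 * (2 * (2 * (2 * hanoi_count(3) + 1) + 1) + 1) + 1) + 1) + 1) + 1) + 1) + 1
= 2 * (2 * (2 * (2 * (2 * (2 * (2 * (2 * (2 * (2 * hanoi_count(2) + 1) + 1) + 1) + 1) + 1) + 1) + 1) + 1) + 1) + 1
= 2 * (2 * (2 * (2 * (2 * (2 * (2 * (2 * (2 * (2 * (2 * hanoi_count(1) + 1) + 1) + 1) + 1) + 1) + 1) + 1) + 1) + 1) + 1) + 1
Now compute bottom-up:
hanoi_count(1) = 1
hanoi_count(2) = 2 * 1 + 1 = 3
hanoi_count(3) = 2 * 3 + 1 = 7
hanoi_count(4) = 2 * 7 + 1 = 15
hanoi_count(5) = 2 * 15 + 1 = 31
hanoi_count(6) = 2 * 31 + 1 = 63
hanoi_count(7) = 2 * 63 + 1 = 127
hanoi_count(8) = 2 * 127 + 1 = 255
hanoi_count(9) = 2 * 255 + 1 = 511
hanoi_count(10) = 2 * 511 + 1 = 1023
hanoi_count(11) = 2 * 1023 + 1 = 2047
hanoi_count(12) = 2 * 2047 + 1 = 4095
= 4095


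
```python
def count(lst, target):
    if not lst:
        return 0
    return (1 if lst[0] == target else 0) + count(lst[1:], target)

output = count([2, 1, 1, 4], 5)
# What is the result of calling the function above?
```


count([2, 1, 1, 4], 5)
lst[0]=2 != 5: 0 + count([1, 1, 4], 5)
lst[0]=1 != 5: 0 + count([1, 4], 5)
lst[0]=1 != 5: 0 + count([4], 5)
lst[0]=4 != 5: 0 + count([], 5)
= 0


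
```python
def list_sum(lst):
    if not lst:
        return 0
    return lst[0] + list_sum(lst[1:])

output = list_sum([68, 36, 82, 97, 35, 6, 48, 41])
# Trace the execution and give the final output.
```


list_sum([68, 36, 82, 97, 35, 6, 48, 41])
= 68 + list_sum([36, 82, 97, 35, 6, 48, 41])
= 68 + 36 + list_sum([82, 97, 35, 6, 48, 41])
= 68 + 36 + 82 + list_sum([97, 35, 6, 48, 41])
= 68 + 36 + 82 + 97 + list_sum([35, 6, 48, 41])
= 68 + 36 + 82 + 97 + 35 + list_sum([6, 48, 41])
= 68 + 36 + 82 + 97 + 35 + 6 + list_sum([48, 41])
= 68 + 36 + 82 + 97 + 35 + 6 + 48 + list_sum([41])
= 68 + 36 + 82 + 97 + 35 + 6 + 48 + 41 + list_sum([])
= 68 + 36 + 82 + 97 + 35 + 6 + 48 + 41 + 0
= 413


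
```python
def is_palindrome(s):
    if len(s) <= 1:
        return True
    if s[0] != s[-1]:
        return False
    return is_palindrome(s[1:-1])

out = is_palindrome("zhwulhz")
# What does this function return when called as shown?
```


is_palindrome("zhwulhz")
"zhwulhz": s[0]='z' == s[-1]='z' -> is_palindrome("hwulh")
"hwulh": s[0]='h' == s[-1]='h' -> is_palindrome("wul")
"wul": s[0]='w' != s[-1]='l' -> False
= False


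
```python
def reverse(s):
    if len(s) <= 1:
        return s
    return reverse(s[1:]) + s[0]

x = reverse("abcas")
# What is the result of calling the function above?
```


reverse("abcas")
= reverse("bcas") + "a"
= reverse("cas") + "b" + "a"
= reverse("as") + "c" + "b" + "a"
= reverse("s") + "a" + "c" + "b" + "a"
= "s" + "a" + "c" + "b" + "a"
= "sacba"


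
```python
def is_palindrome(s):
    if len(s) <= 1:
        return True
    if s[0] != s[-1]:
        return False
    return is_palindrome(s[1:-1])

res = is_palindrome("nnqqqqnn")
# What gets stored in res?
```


is_palindrome("nnqqqqnn")
"nnqqqqnn": s[0]='n' == s[-1]='n' -> is_palindrome("nqqqqn")
"nqqqqn": s[0]='n' == s[-1]='n' -> is_palindrome("qqqq")
"qqqq": s[0]='q' == s[-1]='q' -> is_palindrome("qq")
"qq": s[0]='q' == s[-1]='q' -> is_palindrome("")
"": len <= 1 -> True
= True


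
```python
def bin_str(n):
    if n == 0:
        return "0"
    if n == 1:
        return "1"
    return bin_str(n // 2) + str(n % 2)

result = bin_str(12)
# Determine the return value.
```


bin_str(12)
= bin_str(6) + "0"
= bin_str(3) + "0" + "0"
= bin_str(1) + "1" + "0" + "0"
= "1" + "1" + "0" + "0"
= "1100"


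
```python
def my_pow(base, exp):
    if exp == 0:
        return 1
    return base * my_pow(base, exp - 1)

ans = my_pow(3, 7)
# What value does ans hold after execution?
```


my_pow(3, 7)
= 3 * my_pow(3, 6)
= 3 * 3 * my_pow(3, 5)
= 3 * 3 * 3 * my_pow(3, 4)
= 3 * 3 * 3 * 3 * my_pow(3, 3)
= 3 * 3 * 3 * 3 * 3 * my_pow(3, 2)
= 3 * 3 * 3 * 3 * 3 * 3 * my_pow(3, 1)
= 3 * 3 * 3 * 3 * 3 * 3 * 3 * my_pow(3, 0)
= 3 * 3 * 3 * 3 * 3 * 3 * 3 * 1
= 2187


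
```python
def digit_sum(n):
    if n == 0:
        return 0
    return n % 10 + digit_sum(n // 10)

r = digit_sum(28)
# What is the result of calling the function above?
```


digit_sum(28)
= 8 + digit_sum(2)
= 8 + 2 + digit_sum(0)
= 8 + 2 + 0
= 10


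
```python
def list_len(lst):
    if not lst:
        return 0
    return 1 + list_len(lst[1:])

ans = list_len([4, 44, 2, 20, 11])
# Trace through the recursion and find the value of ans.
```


list_len([4, 44, 2, 20, 11])
= 1 + list_len([44, 2, 20, 11])
= 1 + 1 + list_len([2, 20, 11])
= 1 + 1 + 1 + list_len([20, 11])
= 1 + 1 + 1 + 1 + list_len([11])
= 1 + 1 + 1 + 1 + 1 + list_len([])
= 1 + 1 + 1 + 1 + 1 + 0
= 5


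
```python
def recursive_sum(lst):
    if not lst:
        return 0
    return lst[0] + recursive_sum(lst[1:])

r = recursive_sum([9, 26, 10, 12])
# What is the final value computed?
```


recursive_sum([9, 26, 10, 12])
= 9 + recursive_sum([26, 10, 12])
= 9 + 26 + recursive_sum([10, 12])
= 9 + 26 + 10 + recursive_sum([12])
= 9 + 26 + 10 + 12 + recursive_sum([])
= 9 + 26 + 10 + 12 + 0
= 57


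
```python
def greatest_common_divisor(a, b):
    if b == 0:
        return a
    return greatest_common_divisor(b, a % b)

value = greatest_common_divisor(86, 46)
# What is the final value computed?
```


greatest_common_divisor(86, 46)
= greatest_common_divisor(46, 86 % 46) = greatest_common_divisor(46, 40)
= greatest_common_divisor(40, 46 % 40) = greatest_common_divisor(40, 6)
= greatest_common_divisor(6, 40 % 6) = greatest_common_divisor(6, 4)
= greatest_common_divisor(4, 6 % 4) = greatest_common_divisor(4, 2)
= greatest_common_divisor(2, 4 % 2) = greatest_common_divisor(2, 0)
b == 0, return a = 2


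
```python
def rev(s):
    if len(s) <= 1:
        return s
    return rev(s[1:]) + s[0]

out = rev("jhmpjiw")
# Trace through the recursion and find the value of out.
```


rev("jhmpjiw")
= rev("hmpjiw") + "j"
= rev("mpjiw") + "h" + "j"
= rev("pjiw") + "m" + "h" + "j"
= rev("jiw") + "p" + "m" + "h" + "j"
= rev("iw") + "j" + "p" + "m" + "h" + "j"
= rev("w") + "i" + "j" + "p" + "m" + "h" + "j"
= "w" + "i" + "j" + "p" + "m" + "h" + "j"
= "wijpmhj"


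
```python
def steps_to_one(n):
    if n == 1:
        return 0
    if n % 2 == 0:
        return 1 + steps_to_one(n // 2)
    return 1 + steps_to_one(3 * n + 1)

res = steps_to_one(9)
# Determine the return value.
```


steps_to_one(9)
9 is odd -> 3*9+1 = 28 -> steps_to_one(28)
28 is even -> steps_to_one(14)
14 is even -> steps_to_one(7)
7 is odd -> 3*7+1 = 22 -> steps_to_one(22)
22 is even -> steps_to_one(11)
11 is odd -> 3*11+1 = 34 -> steps_to_one(34)
34 is even -> steps_to_one(17)
17 is odd -> 3*17+1 = 52 -> steps_to_one(52)
52 is even -> steps_to_one(26)
26 is even -> steps_to_one(13)
13 is odd -> 3*13+1 = 40 -> steps_to_one(40)
40 is even -> steps_to_one(20)
20 is even -> steps_to_one(10)
10 is even -> steps_to_one(5)
5 is odd -> 3*5+1 = 16 -> steps_to_one(16)
16 is even -> steps_to_one(8)
8 is even -> steps_to_one(4)
4 is even -> steps_to_one(2)
2 is even -> steps_to_one(1)
Reached 1 after 19 steps
= 19


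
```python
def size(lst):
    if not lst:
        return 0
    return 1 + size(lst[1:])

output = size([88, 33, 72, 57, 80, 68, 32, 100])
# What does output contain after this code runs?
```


size([88, 33, 72, 57, 80, 68, 32, 100])
= 1 + size([33, 72, 57, 80, 68, 32, 100])
= 1 + 1 + size([72, 57, 80, 68, 32, 100])
= 1 + 1 + 1 + size([57, 80, 68, 32, 100])
= 1 + 1 + 1 + 1 + size([80, 68, 32, 100])
= 1 + 1 + 1 + 1 + 1 + size([68, 32, 100])
= 1 + 1 + 1 + 1 + 1 + 1 + size([32, 100])
= 1 + 1 + 1 + 1 + 1 + 1 + 1 + size([100])
= 1 + 1 + 1 + 1 + 1 + 1 + 1 + 1 + size([])
= 1 + 1 + 1 + 1 + 1 + 1 + 1 + 1 + 0
= 8


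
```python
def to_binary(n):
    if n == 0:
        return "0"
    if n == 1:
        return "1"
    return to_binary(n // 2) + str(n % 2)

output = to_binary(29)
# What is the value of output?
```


to_binary(29)
= to_binary(14) + "1"
= to_binary(7) + "0" + "1"
= to_binary(3) + "1" + "0" + "1"
= to_binary(1) + "1" + "1" + "0" + "1"
= "1" + "1" + "1" + "0" + "1"
= "11101"


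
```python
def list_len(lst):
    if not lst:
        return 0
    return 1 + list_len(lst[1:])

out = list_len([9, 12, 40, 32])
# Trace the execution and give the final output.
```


list_len([9, 12, 40, 32])
= 1 + list_len([12, 40, 32])
= 1 + 1 + list_len([40, 32])
= 1 + 1 + 1 + list_len([32])
= 1 + 1 + 1 + 1 + list_len([])
= 1 + 1 + 1 + 1 + 0
= 4


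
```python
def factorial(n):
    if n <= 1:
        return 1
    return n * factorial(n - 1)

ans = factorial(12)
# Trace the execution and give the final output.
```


factorial(12)
= 12 * factorial(11)
= 12 * 11 * factorial(10)
= 12 * 11 * 10 * factorial(9)
= 12 * 11 * 10 * 9 * factorial(8)
= 12 * 11 * 10 * 9 * 8 * factorial(7)
= 12 * 11 * 10 * 9 * 8 * 7 * factorial(6)
= 12 * 11 * 10 * 9 * 8 * 7 * 6 * factorial(5)
= 12 * 11 * 10 * 9 * 8 * 7 * 6 * 5 * factorial(4)
= 12 * 11 * 10 * 9 * 8 * 7 * 6 * 5 * 4 * factorial(3)
= 12 * 11 * 10 * 9 * 8 * 7 * 6 * 5 * 4 * 3 * factorial(2)
= 12 * 11 * 10 * 9 * 8 * 7 * 6 * 5 * 4 * 3 * 2 * factorial(1)
= 12 * 11 * 10 * 9 * 8 * 7 * 6 * 5 * 4 * 3 * 2 * 1
= 479001600


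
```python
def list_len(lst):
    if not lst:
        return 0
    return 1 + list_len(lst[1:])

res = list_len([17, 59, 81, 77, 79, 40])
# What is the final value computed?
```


list_len([17, 59, 81, 77, 79, 40])
= 1 + list_len([59, 81, 77, 79, 40])
= 1 + 1 + list_len([81, 77, 79, 40])
= 1 + 1 + 1 + list_len([77, 79, 40])
= 1 + 1 + 1 + 1 + list_len([79, 40])
= 1 + 1 + 1 + 1 + 1 + list_len([40])
= 1 + 1 + 1 + 1 + 1 + 1 + list_len([])
= 1 + 1 + 1 + 1 + 1 + 1 + 0
= 6


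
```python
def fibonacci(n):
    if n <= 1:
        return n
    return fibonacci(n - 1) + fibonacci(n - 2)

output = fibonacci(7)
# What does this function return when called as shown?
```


fibonacci(7)
= fibonacci(6) + fibonacci(5)
= (fibonacci(5) + fibonacci(4)) + fibonacci(5)
Computing bottom-up: fibonacci(0)=0, fibonacci(1)=1, fibonacci(2)=1, fibonacci(3)=2, fibonacci(4)=3, fibonacci(5)=5, fibonacci(6)=8, fibonacci(7)=13
= 13


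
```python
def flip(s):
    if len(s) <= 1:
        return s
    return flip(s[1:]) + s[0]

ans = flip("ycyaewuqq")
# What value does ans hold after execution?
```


flip("ycyaewuqq")
= flip("cyaewuqq") + "y"
= flip("yaewuqq") + "c" + "y"
= flip("aewuqq") + "y" + "c" + "y"
= flip("ewuqq") + "a" + "y" + "c" + "y"
= flip("wuqq") + "e" + "a" + "y" + "c" + "y"
= flip("uqq") + "w" + "e" + "a" + "y" + "c" + "y"
= flip("qq") + "u" + "w" + "e" + "a" + "y" + "c" + "y"
= flip("q") + "q" + "u" + "w" + "e" + "a" + "y" + "c" + "y"
= "q" + "q" + "u" + "w" + "e" + "a" + "y" + "c" + "y"
= "qquweaycy"


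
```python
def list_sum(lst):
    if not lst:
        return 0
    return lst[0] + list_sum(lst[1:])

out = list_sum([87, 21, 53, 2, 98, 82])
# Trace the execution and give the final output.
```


list_sum([87, 21, 53, 2, 98, 82])
= 87 + list_sum([21, 53, 2, 98, 82])
= 87 + 21 + list_sum([53, 2, 98, 82])
= 87 + 21 + 53 + list_sum([2, 98, 82])
= 87 + 21 + 53 + 2 + list_sum([98, 82])
= 87 + 21 + 53 + 2 + 98 + list_sum([82])
= 87 + 21 + 53 + 2 + 98 + 82 + list_sum([])
= 87 + 21 + 53 + 2 + 98 + 82 + 0
= 343


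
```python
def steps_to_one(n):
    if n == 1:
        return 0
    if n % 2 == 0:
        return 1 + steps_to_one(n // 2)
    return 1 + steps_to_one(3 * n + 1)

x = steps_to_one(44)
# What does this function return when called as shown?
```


steps_to_one(44)
44 is even -> steps_to_one(22)
22 is even -> steps_to_one(11)
11 is odd -> 3*11+1 = 34 -> steps_to_one(34)
34 is even -> steps_to_one(17)
17 is odd -> 3*17+1 = 52 -> steps_to_one(52)
52 is even -> steps_to_one(26)
26 is even -> steps_to_one(13)
13 is odd -> 3*13+1 = 40 -> steps_to_one(40)
40 is even -> steps_to_one(20)
20 is even -> steps_to_one(10)
10 is even -> steps_to_one(5)
5 is odd -> 3*5+1 = 16 -> steps_to_one(16)
16 is even -> steps_to_one(8)
8 is even -> steps_to_one(4)
4 is even -> steps_to_one(2)
2 is even -> steps_to_one(1)
Reached 1 after 16 steps
= 16


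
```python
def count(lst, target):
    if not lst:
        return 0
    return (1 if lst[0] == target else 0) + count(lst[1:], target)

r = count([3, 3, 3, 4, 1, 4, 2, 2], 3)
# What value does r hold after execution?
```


count([3, 3, 3, 4, 1, 4, 2, 2], 3)
lst[0]=3 == 3: 1 + count([3, 3, 4, 1, 4, 2, 2], 3)
lst[0]=3 == 3: 1 + count([3, 4, 1, 4, 2, 2], 3)
lst[0]=3 == 3: 1 + count([4, 1, 4, 2, 2], 3)
lst[0]=4 != 3: 0 + count([1, 4, 2, 2], 3)
lst[0]=1 != 3: 0 + count([4, 2, 2], 3)
lst[0]=4 != 3: 0 + count([2, 2], 3)
lst[0]=2 != 3: 0 + count([2], 3)
lst[0]=2 != 3: 0 + count([], 3)
= 3


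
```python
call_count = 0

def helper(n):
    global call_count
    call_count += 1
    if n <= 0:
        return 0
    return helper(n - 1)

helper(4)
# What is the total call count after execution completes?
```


helper(4) calls helper(3) calls ... calls helper(0)
Total calls: 4 + 1 (for base case) = 5


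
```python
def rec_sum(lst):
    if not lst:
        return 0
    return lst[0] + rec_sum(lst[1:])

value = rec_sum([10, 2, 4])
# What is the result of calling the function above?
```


rec_sum([10, 2, 4])
= 10 + rec_sum([2, 4])
= 10 + 2 + rec_sum([4])
= 10 + 2 + 4 + rec_sum([])
= 10 + 2 + 4 + 0
= 16


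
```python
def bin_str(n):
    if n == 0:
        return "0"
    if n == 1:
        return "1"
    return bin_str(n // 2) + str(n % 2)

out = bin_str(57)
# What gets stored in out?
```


bin_str(57)
= bin_str(28) + "1"
= bin_str(14) + "0" + "1"
= bin_str(7) + "0" + "0" + "1"
= bin_str(3) + "1" + "0" + "0" + "1"
= bin_str(1) + "1" + "1" + "0" + "0" + "1"
= "1" + "1" + "1" + "0" + "0" + "1"
= "111001"


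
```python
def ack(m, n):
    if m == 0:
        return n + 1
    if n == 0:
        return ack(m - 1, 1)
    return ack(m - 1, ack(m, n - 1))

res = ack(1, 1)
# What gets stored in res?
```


ack(1, 1)
= ack(0, ack(1, 0))
First compute ack(1, 0) = 2
= ack(0, 2)
= 3


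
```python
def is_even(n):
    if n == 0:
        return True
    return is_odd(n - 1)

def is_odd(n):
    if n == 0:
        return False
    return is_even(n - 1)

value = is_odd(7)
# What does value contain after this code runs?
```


is_odd(7)
= is_even(6)
= is_odd(5)
= is_even(4)
= is_odd(3)
= is_even(2)
= is_odd(1)
= is_even(0)
n == 0: return True
= True


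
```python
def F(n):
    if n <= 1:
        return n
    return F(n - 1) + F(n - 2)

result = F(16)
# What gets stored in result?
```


F(16)
= F(15) + F(14)
= (F(14) + F(13)) + F(14)
Computing bottom-up: F(0)=0, F(1)=1, F(2)=1, F(3)=2, F(4)=3, F(5)=5, F(6)=8, F(7)=13, F(8)=21, F(9)=34, F(10)=55, F(11)=89, F(12)=144, F(13)=233, F(14)=377, F(15)=610, F(16)=987
= 987


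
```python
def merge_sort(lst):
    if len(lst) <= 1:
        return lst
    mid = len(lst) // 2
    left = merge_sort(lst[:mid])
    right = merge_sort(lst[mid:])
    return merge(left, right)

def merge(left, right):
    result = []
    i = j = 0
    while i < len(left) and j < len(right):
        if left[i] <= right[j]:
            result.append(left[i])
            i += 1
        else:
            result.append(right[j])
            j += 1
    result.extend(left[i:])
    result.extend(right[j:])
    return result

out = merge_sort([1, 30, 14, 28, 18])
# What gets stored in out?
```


merge_sort([1, 30, 14, 28, 18])
Split into [1, 30] and [14, 28, 18]
Left sorted: [1, 30]
Right sorted: [14, 18, 28]
Merge [1, 30] and [14, 18, 28]
= [1, 14, 18, 28, 30]


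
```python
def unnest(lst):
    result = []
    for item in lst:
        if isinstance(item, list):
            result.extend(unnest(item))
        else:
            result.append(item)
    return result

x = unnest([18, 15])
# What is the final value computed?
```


unnest([18, 15])
Processing each element:
  18 is not a list -> append 18
  15 is not a list -> append 15
= [18, 15]


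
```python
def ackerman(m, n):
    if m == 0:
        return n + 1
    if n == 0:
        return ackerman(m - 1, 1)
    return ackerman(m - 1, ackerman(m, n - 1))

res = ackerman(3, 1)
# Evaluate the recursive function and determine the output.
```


ackerman(3, 1)
= ackerman(2, ackerman(3, 0))
First compute ackerman(3, 0) = 5
= ackerman(2, 5)
= 13


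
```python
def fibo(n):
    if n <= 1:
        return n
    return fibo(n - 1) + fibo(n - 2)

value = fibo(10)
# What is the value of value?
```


fibo(10)
= fibo(9) + fibo(8)
= (fibo(8) + fibo(7)) + fibo(8)
Computing bottom-up: fibo(0)=0, fibo(1)=1, fibo(2)=1, fibo(3)=2, fibo(4)=3, fibo(5)=5, fibo(6)=8, fibo(7)=13, fibo(8)=21, fibo(9)=34, fibo(10)=55
= 55


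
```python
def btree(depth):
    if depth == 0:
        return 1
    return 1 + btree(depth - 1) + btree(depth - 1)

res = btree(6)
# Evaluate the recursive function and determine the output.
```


btree(6)
= 1 + btree(5) + btree(5)
= 1 + 2 * btree(5)
btree(k) = 2^(k+1) - 1
btree(0) = 1
btree(1) = 3
btree(2) = 7
btree(3) = 15
btree(4) = 31
btree(6) = 2^7 - 1 = 127


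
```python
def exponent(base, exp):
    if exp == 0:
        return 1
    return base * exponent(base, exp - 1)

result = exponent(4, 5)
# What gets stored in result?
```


exponent(4, 5)
= 4 * exponent(4, 4)
= 4 * 4 * exponent(4, 3)
= 4 * 4 * 4 * exponent(4, 2)
= 4 * 4 * 4 * 4 * exponent(4, 1)
= 4 * 4 * 4 * 4 * 4 * exponent(4, 0)
= 4 * 4 * 4 * 4 * 4 * 1
= 1024


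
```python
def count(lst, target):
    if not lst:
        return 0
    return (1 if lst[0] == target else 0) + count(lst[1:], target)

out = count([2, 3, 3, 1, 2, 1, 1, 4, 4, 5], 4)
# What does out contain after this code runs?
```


count([2, 3, 3, 1, 2, 1, 1, 4, 4, 5], 4)
lst[0]=2 != 4: 0 + count([3, 3, 1, 2, 1, 1, 4, 4, 5], 4)
lst[0]=3 != 4: 0 + count([3, 1, 2, 1, 1, 4, 4, 5], 4)
lst[0]=3 != 4: 0 + count([1, 2, 1, 1, 4, 4, 5], 4)
lst[0]=1 != 4: 0 + count([2, 1, 1, 4, 4, 5], 4)
lst[0]=2 != 4: 0 + count([1, 1, 4, 4, 5], 4)
lst[0]=1 != 4: 0 + count([1, 4, 4, 5], 4)
lst[0]=1 != 4: 0 + count([4, 4, 5], 4)
lst[0]=4 == 4: 1 + count([4, 5], 4)
lst[0]=4 == 4: 1 + count([5], 4)
lst[0]=5 != 4: 0 + count([], 4)
= 2


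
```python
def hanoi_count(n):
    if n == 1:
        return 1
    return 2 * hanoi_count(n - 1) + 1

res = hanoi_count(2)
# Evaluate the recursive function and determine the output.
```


hanoi_count(2)
= 2 * hanoi_count(1) + 1
Now compute bottom-up:
hanoi_count(1) = 1
hanoi_count(2) = 2 * 1 + 1 = 3
= 3


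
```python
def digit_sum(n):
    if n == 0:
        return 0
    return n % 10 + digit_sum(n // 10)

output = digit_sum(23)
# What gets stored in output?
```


digit_sum(23)
= 3 + digit_sum(2)
= 3 + 2 + digit_sum(0)
= 3 + 2 + 0
= 5


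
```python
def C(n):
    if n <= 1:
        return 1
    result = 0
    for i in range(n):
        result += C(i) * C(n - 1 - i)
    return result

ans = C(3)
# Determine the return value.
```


C(3)
= sum of C(i) * C(3-1-i) for i in 0..2
First compute sub-values bottom-up:
  C(0) = 1, C(1) = 1
  C(2) = 1*1 + 1*1 = 2
Now C(3):
  C(0)*C(2) = 1*2 = 2
  C(1)*C(1) = 1*1 = 1
  C(2)*C(0) = 2*1 = 2
= 2 + 1 + 2
= 5


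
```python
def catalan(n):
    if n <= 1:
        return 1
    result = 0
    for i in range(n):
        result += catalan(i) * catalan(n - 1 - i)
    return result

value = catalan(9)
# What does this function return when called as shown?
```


catalan(9)
= sum of catalan(i) * catalan(9-1-i) for i in 0..8
First compute sub-values bottom-up:
  catalan(0) = 1, catalan(1) = 1
  catalan(2) = 1*1 + 1*1 = 2
  catalan(3) = 1*2 + 1*1 + 2*1 = 5
  catalan(4) = 1*5 + 1*2 + 2*1 + 5*1 = 14
  catalan(5) = 1*14 + 1*5 + 2*2 + 5*1 + 14*1 = 42
  catalan(6) = 1*42 + 1*14 + 2*5 + 5*2 + 14*1 + 42*1 = 132
  catalan(7) = 1*132 + 1*42 + 2*14 + 5*5 + 14*2 + 42*1 + 132*1 = 429
  catalan(8) = 1*429 + 1*132 + 2*42 + 5*14 + 14*5 + 42*2 + 132*1 + 429*1 = 1430
Now catalan(9):
  catalan(0)*catalan(8) = 1*1430 = 1430
  catalan(1)*catalan(7) = 1*429 = 429
  catalan(2)*catalan(6) = 2*132 = 264
  catalan(3)*catalan(5) = 5*42 = 210
  catalan(4)*catalan(4) = 14*14 = 196
  catalan(5)*catalan(3) = 42*5 = 210
  catalan(6)*catalan(2) = 132*2 = 264
  catalan(7)*catalan(1) = 429*1 = 429
  catalan(8)*catalan(0) = 1430*1 = 1430
= 1430 + 429 + 264 + 210 + 196 + 210 + 264 + 429 + 1430
= 4862


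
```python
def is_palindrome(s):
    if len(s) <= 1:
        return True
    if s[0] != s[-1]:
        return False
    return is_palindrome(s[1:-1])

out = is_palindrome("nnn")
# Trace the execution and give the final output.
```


is_palindrome("nnn")
"nnn": s[0]='n' == s[-1]='n' -> is_palindrome("n")
"n": len <= 1 -> True
= True


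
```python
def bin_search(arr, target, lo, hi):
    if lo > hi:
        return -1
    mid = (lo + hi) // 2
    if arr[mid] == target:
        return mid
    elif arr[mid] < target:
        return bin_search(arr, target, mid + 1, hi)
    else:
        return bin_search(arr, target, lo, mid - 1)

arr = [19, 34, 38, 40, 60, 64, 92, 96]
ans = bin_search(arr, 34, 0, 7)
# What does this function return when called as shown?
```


bin_search(arr, 34, 0, 7)
lo=0, hi=7, mid=3, arr[mid]=40
40 > 34, search left half
lo=0, hi=2, mid=1, arr[mid]=34
arr[1] == 34, found at index 1
= 1


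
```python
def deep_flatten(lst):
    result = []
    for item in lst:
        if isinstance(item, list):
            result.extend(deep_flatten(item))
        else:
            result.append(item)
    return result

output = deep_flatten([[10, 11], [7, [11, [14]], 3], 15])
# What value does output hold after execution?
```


deep_flatten([[10, 11], [7, [11, [14]], 3], 15])
Processing each element:
  [10, 11] is a list -> deep_flatten recursively -> [10, 11]
  [7, [11, [14]], 3] is a list -> deep_flatten recursively -> [7, 11, 14, 3]
  15 is not a list -> append 15
= [10, 11, 7, 11, 14, 3, 15]


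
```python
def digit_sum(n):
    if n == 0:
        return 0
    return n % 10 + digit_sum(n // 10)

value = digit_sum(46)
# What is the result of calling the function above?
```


digit_sum(46)
= 6 + digit_sum(4)
= 6 + 4 + digit_sum(0)
= 6 + 4 + 0
= 10


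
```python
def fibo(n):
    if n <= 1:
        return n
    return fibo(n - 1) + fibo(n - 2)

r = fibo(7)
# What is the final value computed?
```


fibo(7)
= fibo(6) + fibo(5)
= (fibo(5) + fibo(4)) + fibo(5)
Computing bottom-up: fibo(0)=0, fibo(1)=1, fibo(2)=1, fibo(3)=2, fibo(4)=3, fibo(5)=5, fibo(6)=8, fibo(7)=13
= 13


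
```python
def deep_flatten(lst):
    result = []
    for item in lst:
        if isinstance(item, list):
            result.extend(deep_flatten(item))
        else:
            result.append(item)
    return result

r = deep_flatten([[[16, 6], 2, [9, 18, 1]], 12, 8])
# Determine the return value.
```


deep_flatten([[[16, 6], 2, [9, 18, 1]], 12, 8])
Processing each element:
  [[16, 6], 2, [9, 18, 1]] is a list -> deep_flatten recursively -> [16, 6, 2, 9, 18, 1]
  12 is not a list -> append 12
  8 is not a list -> append 8
= [16, 6, 2, 9, 18, 1, 12, 8]


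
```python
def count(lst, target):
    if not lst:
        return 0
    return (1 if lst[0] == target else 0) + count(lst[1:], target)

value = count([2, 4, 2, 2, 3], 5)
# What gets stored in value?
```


count([2, 4, 2, 2, 3], 5)
lst[0]=2 != 5: 0 + count([4, 2, 2, 3], 5)
lst[0]=4 != 5: 0 + count([2, 2, 3], 5)
lst[0]=2 != 5: 0 + count([2, 3], 5)
lst[0]=2 != 5: 0 + count([3], 5)
lst[0]=3 != 5: 0 + count([], 5)
= 0


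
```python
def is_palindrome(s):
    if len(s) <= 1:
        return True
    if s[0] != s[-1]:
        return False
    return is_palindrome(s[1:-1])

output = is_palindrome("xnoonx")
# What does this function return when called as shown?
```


is_palindrome("xnoonx")
"xnoonx": s[0]='x' == s[-1]='x' -> is_palindrome("noon")
"noon": s[0]='n' == s[-1]='n' -> is_palindrome("oo")
"oo": s[0]='o' == s[-1]='o' -> is_palindrome("")
"": len <= 1 -> True
= True


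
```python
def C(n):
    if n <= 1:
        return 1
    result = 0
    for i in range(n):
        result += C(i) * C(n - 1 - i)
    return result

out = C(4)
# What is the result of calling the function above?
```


C(4)
= sum of C(i) * C(4-1-i) for i in 0..3
First compute sub-values bottom-up:
  C(0) = 1, C(1) = 1
  C(2) = 1*1 + 1*1 = 2
  C(3) = 1*2 + 1*1 + 2*1 = 5
Now C(4):
  C(0)*C(3) = 1*5 = 5
  C(1)*C(2) = 1*2 = 2
  C(2)*C(1) = 2*1 = 2
  C(3)*C(0) = 5*1 = 5
= 5 + 2 + 2 + 5
= 14


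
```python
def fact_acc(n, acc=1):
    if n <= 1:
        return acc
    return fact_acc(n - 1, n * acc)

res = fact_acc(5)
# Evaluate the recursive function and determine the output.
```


fact_acc(5, 1)
= fact_acc(4, 5 * 1) = fact_acc(4, 5)
= fact_acc(3, 4 * 5) = fact_acc(3, 20)
= fact_acc(2, 3 * 20) = fact_acc(2, 60)
= fact_acc(1, 2 * 60) = fact_acc(1, 120)
n <= 1, return acc = 120


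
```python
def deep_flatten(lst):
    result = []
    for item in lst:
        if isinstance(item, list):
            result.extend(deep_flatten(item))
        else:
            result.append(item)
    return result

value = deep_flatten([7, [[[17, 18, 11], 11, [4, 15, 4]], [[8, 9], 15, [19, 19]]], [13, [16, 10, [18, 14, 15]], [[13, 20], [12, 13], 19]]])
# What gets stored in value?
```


deep_flatten([7, [[[17, 18, 11], 11, [4, 15, 4]], [[8, 9], 15, [19, 19]]], [13, [16, 10, [18, 14, 15]], [[13, 20], [12, 13], 19]]])
Processing each element:
  7 is not a list -> append 7
  [[[17, 18, 11], 11, [4, 15, 4]], [[8, 9], 15, [19, 19]]] is a list -> deep_flatten recursively -> [17, 18, 11, 11, 4, 15, 4, 8, 9, 15, 19, 19]
  [13, [16, 10, [18, 14, 15]], [[13, 20], [12, 13], 19]] is a list -> deep_flatten recursively -> [13, 16, 10, 18, 14, 15, 13, 20, 12, 13, 19]
= [7, 17, 18, 11, 11, 4, 15, 4, 8, 9, 15, 19, 19, 13, 16, 10, 18, 14, 15, 13, 20, 12, 13, 19]


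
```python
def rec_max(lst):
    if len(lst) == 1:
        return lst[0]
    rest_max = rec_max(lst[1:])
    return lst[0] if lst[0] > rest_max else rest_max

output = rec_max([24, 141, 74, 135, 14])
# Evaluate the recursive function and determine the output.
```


rec_max([24, 141, 74, 135, 14])
= compare 24 with rec_max([141, 74, 135, 14])
= compare 141 with rec_max([74, 135, 14])
= compare 74 with rec_max([135, 14])
= compare 135 with rec_max([14])
Base: rec_max([14]) = 14
compare 135 with 14: max = 135
compare 74 with 135: max = 135
compare 141 with 135: max = 141
compare 24 with 141: max = 141
= 141


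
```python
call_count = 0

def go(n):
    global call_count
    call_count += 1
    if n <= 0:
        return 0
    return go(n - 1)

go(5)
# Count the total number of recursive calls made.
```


go(5) calls go(4) calls ... calls go(0)
Total calls: 5 + 1 (for base case) = 6


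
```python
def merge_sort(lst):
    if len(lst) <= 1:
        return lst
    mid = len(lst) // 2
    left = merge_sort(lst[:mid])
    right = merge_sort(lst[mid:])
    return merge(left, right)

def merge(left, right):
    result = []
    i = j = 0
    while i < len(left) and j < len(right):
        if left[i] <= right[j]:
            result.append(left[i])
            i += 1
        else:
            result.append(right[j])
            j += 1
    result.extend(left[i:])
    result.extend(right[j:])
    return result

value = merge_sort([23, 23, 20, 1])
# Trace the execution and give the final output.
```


merge_sort([23, 23, 20, 1])
Split into [23, 23] and [20, 1]
Left sorted: [23, 23]
Right sorted: [1, 20]
Merge [23, 23] and [1, 20]
= [1, 20, 23, 23]


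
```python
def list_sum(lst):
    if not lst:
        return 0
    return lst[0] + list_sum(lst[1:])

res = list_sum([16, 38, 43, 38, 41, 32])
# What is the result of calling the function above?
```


list_sum([16, 38, 43, 38, 41, 32])
= 16 + list_sum([38, 43, 38, 41, 32])
= 16 + 38 + list_sum([43, 38, 41, 32])
= 16 + 38 + 43 + list_sum([38, 41, 32])
= 16 + 38 + 43 + 38 + list_sum([41, 32])
= 16 + 38 + 43 + 38 + 41 + list_sum([32])
= 16 + 38 + 43 + 38 + 41 + 32 + list_sum([])
= 16 + 38 + 43 + 38 + 41 + 32 + 0
= 208


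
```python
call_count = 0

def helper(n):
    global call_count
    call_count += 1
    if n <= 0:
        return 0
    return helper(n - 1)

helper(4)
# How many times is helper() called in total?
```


helper(4) calls helper(3) calls ... calls helper(0)
Total calls: 4 + 1 (for base case) = 5


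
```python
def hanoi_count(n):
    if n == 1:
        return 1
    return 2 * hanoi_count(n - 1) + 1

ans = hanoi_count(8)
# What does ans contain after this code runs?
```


hanoi_count(8)
= 2 * hanoi_count(7) + 1
= 2 * (2 * hanoi_count(6) + 1) + 1
= 2 * (2 * (2 * hanoi_count(5) + 1) + 1) + 1
= 2 * (2 * (2 * (2 * hanoi_count(4) + 1) + 1) + 1) + 1
= 2 * (2 * (2 * (2 * (2 * hanoi_count(3) + 1) + 1) + 1) + 1) + 1
= 2 * (2 * (2 * (2 * (2 * (2 * hanoi_count(2) + 1) + 1) + 1) + 1) + 1) + 1
= 2 * (2 * (2 * (2 * (2 * (2 * (2 * hanoi_count(1) + 1) + 1) + 1) + 1) + 1) + 1) + 1
Now compute bottom-up:
hanoi_count(1) = 1
hanoi_count(2) = 2 * 1 + 1 = 3
hanoi_count(3) = 2 * 3 + 1 = 7
hanoi_count(4) = 2 * 7 + 1 = 15
hanoi_count(5) = 2 * 15 + 1 = 31
hanoi_count(6) = 2 * 31 + 1 = 63
hanoi_count(7) = 2 * 63 + 1 = 127
hanoi_count(8) = 2 * 127 + 1 = 255
= 255
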